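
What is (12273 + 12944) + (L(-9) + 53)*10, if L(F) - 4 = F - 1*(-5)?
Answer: 25747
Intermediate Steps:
L(F) = 9 + F (L(F) = 4 + (F - 1*(-5)) = 4 + (F + 5) = 4 + (5 + F) = 9 + F)
(12273 + 12944) + (L(-9) + 53)*10 = (12273 + 12944) + ((9 - 9) + 53)*10 = 25217 + (0 + 53)*10 = 25217 + 53*10 = 25217 + 530 = 25747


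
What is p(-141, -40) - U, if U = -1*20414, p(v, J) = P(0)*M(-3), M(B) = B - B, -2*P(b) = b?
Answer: 20414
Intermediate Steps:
P(b) = -b/2
M(B) = 0
p(v, J) = 0 (p(v, J) = -1/2*0*0 = 0*0 = 0)
U = -20414
p(-141, -40) - U = 0 - 1*(-20414) = 0 + 20414 = 20414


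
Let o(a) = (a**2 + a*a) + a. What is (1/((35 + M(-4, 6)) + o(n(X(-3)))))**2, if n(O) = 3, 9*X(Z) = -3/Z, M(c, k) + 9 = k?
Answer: 1/2809 ≈ 0.00035600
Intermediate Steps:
M(c, k) = -9 + k
X(Z) = -1/(3*Z) (X(Z) = (-3/Z)/9 = -1/(3*Z))
o(a) = a + 2*a**2 (o(a) = (a**2 + a**2) + a = 2*a**2 + a = a + 2*a**2)
(1/((35 + M(-4, 6)) + o(n(X(-3)))))**2 = (1/((35 + (-9 + 6)) + 3*(1 + 2*3)))**2 = (1/((35 - 3) + 3*(1 + 6)))**2 = (1/(32 + 3*7))**2 = (1/(32 + 21))**2 = (1/53)**2 = 1/2809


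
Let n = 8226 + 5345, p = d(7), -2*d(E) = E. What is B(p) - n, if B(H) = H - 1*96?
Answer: -27341/2 ≈ -13671.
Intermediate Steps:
d(E) = -E/2
p = -7/2 (p = -½*7 = -7/2 ≈ -3.5000)
n = 13571
B(H) = -96 + H (B(H) = H - 96 = -96 + H)
B(p) - n = (-96 - 7/2) - 1*13571 = -199/2 - 13571 = -27341/2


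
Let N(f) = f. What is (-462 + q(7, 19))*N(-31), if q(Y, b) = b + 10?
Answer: 13423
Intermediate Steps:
q(Y, b) = 10 + b
(-462 + q(7, 19))*N(-31) = (-462 + (10 + 19))*(-31) = (-462 + 29)*(-31) = -433*(-31) = 13423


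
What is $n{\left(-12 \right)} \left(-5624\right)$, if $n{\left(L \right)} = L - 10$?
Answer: $123728$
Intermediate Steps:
$n{\left(L \right)} = -10 + L$ ($n{\left(L \right)} = L - 10 = -10 + L$)
$n{\left(-12 \right)} \left(-5624\right) = \left(-10 - 12\right) \left(-5624\right) = \left(-22\right) \left(-5624\right) = 123728$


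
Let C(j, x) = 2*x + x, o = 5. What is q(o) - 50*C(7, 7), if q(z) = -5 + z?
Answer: -1050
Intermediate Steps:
C(j, x) = 3*x
q(o) - 50*C(7, 7) = (-5 + 5) - 150*7 = 0 - 50*21 = 0 - 1050 = -1050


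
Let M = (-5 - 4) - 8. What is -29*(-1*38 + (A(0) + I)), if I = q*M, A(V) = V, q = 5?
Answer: 3567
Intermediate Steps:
M = -17 (M = -9 - 8 = -17)
I = -85 (I = 5*(-17) = -85)
-29*(-1*38 + (A(0) + I)) = -29*(-1*38 + (0 - 85)) = -29*(-38 - 85) = -29*(-123) = 3567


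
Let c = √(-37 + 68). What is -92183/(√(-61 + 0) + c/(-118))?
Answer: 10877594/(√31 - 118*I*√61) ≈ 71.302 + 11802.0*I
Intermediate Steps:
c = √31 ≈ 5.5678
-92183/(√(-61 + 0) + c/(-118)) = -92183/(√(-61 + 0) + √31/(-118)) = -92183/(√(-61) + √31*(-1/118)) = -92183/(I*√61 - √31/118) = -92183/(-√31/118 + I*√61)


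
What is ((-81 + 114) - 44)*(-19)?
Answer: 209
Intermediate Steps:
((-81 + 114) - 44)*(-19) = (33 - 44)*(-19) = -11*(-19) = 209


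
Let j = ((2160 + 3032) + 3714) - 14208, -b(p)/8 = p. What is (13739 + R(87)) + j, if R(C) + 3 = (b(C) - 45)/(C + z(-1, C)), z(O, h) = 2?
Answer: 749885/89 ≈ 8425.7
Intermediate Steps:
b(p) = -8*p
R(C) = -3 + (-45 - 8*C)/(2 + C) (R(C) = -3 + (-8*C - 45)/(C + 2) = -3 + (-45 - 8*C)/(2 + C))
j = -5302 (j = (5192 + 3714) - 14208 = 8906 - 14208 = -5302)
(13739 + R(87)) + j = (13739 + (-51 - 11*87)/(2 + 87)) - 5302 = (13739 + (-51 - 957)/89) - 5302 = (13739 + (1/89)*(-1008)) - 5302 = (13739 - 1008/89) - 5302 = 1221763/89 - 5302 = 749885/89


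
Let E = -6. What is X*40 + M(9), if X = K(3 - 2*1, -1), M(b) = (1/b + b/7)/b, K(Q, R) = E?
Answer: -135992/567 ≈ -239.84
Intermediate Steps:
K(Q, R) = -6
M(b) = (1/b + b/7)/b (M(b) = (1/b + b*(⅐))/b = (1/b + b/7)/b)
X = -6
X*40 + M(9) = -6*40 + (⅐ + 9⁻²) = -240 + (⅐ + 1/81) = -240 + 88/567 = -135992/567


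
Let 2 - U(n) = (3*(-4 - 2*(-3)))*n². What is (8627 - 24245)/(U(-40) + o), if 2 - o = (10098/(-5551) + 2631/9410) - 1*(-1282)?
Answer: 271934941460/189376977827 ≈ 1.4359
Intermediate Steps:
U(n) = 2 - 6*n² (U(n) = 2 - 3*(-4 - 2*(-3))*n² = 2 - 3*(-4 + 6)*n² = 2 - 3*2*n² = 2 - 6*n²)
o = -66780267301/52234910 (o = 2 - ((10098/(-5551) + 2631/9410) - 1*(-1282)) = 2 - ((10098*(-1/5551) + 2631*(1/9410)) + 1282) = 2 - ((-10098/5551 + 2631/9410) + 1282) = 2 - (-80417499/52234910 + 1282) = 2 - 1*66884737121/52234910 = 2 - 66884737121/52234910 = -66780267301/52234910 ≈ -1278.5)
(8627 - 24245)/(U(-40) + o) = (8627 - 24245)/((2 - 6*(-40)²) - 66780267301/52234910) = -15618/((2 - 6*1600) - 66780267301/52234910) = -15618/((2 - 9600) - 66780267301/52234910) = -15618/(-9598 - 66780267301/52234910) = -15618/(-568130933481/52234910) = -15618*(-52234910/568130933481) = 271934941460/189376977827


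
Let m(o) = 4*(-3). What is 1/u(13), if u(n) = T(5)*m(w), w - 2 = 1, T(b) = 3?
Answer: -1/36 ≈ -0.027778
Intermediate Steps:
w = 3 (w = 2 + 1 = 3)
m(o) = -12
u(n) = -36 (u(n) = 3*(-12) = -36)
1/u(13) = 1/(-36) = -1/36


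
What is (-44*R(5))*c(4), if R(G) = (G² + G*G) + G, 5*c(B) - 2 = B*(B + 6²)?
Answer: -78408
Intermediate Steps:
c(B) = ⅖ + B*(36 + B)/5 (c(B) = ⅖ + (B*(B + 6²))/5 = ⅖ + (B*(B + 36))/5 = ⅖ + (B*(36 + B))/5 = ⅖ + B*(36 + B)/5)
R(G) = G + 2*G² (R(G) = (G² + G²) + G = 2*G² + G = G + 2*G²)
(-44*R(5))*c(4) = (-220*(1 + 2*5))*(⅖ + (⅕)*4² + (36/5)*4) = (-220*(1 + 10))*(⅖ + (⅕)*16 + 144/5) = (-220*11)*(⅖ + 16/5 + 144/5) = -44*55*(162/5) = -2420*162/5 = -78408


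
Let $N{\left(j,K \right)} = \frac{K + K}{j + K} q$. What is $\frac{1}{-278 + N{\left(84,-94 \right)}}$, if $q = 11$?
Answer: $- \frac{5}{356} \approx -0.014045$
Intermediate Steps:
$N{\left(j,K \right)} = \frac{22 K}{K + j}$ ($N{\left(j,K \right)} = \frac{K + K}{j + K} 11 = \frac{2 K}{K + j} 11 = \frac{22 K}{K + j}$)
$\frac{1}{-278 + N{\left(84,-94 \right)}} = \frac{1}{-278 + 22 \left(-94\right) \frac{1}{-94 + 84}} = \frac{1}{-278 + 22 \left(-94\right) \frac{1}{-10}} = \frac{1}{-278 + 22 \left(-94\right) \left(- \frac{1}{10}\right)} = \frac{1}{-278 + \frac{1034}{5}} = \frac{1}{- \frac{356}{5}} = - \frac{5}{356}$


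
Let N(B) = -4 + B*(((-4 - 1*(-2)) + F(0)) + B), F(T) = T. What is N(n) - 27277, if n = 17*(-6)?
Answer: -16673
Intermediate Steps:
n = -102
N(B) = -4 + B*(-2 + B) (N(B) = -4 + B*(((-4 - 1*(-2)) + 0) + B) = -4 + B*(((-4 + 2) + 0) + B) = -4 + B*((-2 + 0) + B) = -4 + B*(-2 + B))
N(n) - 27277 = (-4 + (-102)² - 2*(-102)) - 27277 = (-4 + 10404 + 204) - 27277 = 10604 - 27277 = -16673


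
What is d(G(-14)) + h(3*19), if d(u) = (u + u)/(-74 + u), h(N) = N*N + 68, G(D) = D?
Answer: 72981/22 ≈ 3317.3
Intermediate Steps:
h(N) = 68 + N² (h(N) = N² + 68 = 68 + N²)
d(u) = 2*u/(-74 + u) (d(u) = (2*u)/(-74 + u) = 2*u/(-74 + u))
d(G(-14)) + h(3*19) = 2*(-14)/(-74 - 14) + (68 + (3*19)²) = 2*(-14)/(-88) + (68 + 57²) = 2*(-14)*(-1/88) + (68 + 3249) = 7/22 + 3317 = 72981/22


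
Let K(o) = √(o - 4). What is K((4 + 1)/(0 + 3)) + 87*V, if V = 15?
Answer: 1305 + I*√21/3 ≈ 1305.0 + 1.5275*I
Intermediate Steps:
K(o) = √(-4 + o)
K((4 + 1)/(0 + 3)) + 87*V = √(-4 + (4 + 1)/(0 + 3)) + 87*15 = √(-4 + 5/3) + 1305 = √(-7/3) + 1305 = I*√21/3 + 1305 = 1305 + I*√21/3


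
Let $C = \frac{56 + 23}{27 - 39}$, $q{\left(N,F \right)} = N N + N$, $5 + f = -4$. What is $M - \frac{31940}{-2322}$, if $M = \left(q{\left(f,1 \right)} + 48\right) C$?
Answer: $- \frac{901220}{1161} \approx -776.24$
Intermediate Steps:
$f = -9$ ($f = -5 - 4 = -9$)
$q{\left(N,F \right)} = N + N^{2}$ ($q{\left(N,F \right)} = N^{2} + N = N + N^{2}$)
$C = - \frac{79}{12}$ ($C = \frac{79}{-12} = 79 \left(- \frac{1}{12}\right) = - \frac{79}{12} \approx -6.5833$)
$M = -790$ ($M = \left(- 9 \left(1 - 9\right) + 48\right) \left(- \frac{79}{12}\right) = \left(\left(-9\right) \left(-8\right) + 48\right) \left(- \frac{79}{12}\right) = \left(72 + 48\right) \left(- \frac{79}{12}\right) = 120 \left(- \frac{79}{12}\right) = -790$)
$M - \frac{31940}{-2322} = -790 - \frac{31940}{-2322} = -790 - 31940 \left(- \frac{1}{2322}\right) = -790 - - \frac{15970}{1161} = -790 + \frac{15970}{1161} = - \frac{901220}{1161}$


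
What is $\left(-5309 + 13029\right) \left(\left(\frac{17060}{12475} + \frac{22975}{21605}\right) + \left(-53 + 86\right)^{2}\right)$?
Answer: $\frac{18167634155008}{2156179} \approx 8.4258 \cdot 10^{6}$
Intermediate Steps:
$\left(-5309 + 13029\right) \left(\left(\frac{17060}{12475} + \frac{22975}{21605}\right) + \left(-53 + 86\right)^{2}\right) = 7720 \left(\left(17060 \cdot \frac{1}{12475} + 22975 \cdot \frac{1}{21605}\right) + 33^{2}\right) = 7720 \left(\left(\frac{3412}{2495} + \frac{4595}{4321}\right) + 1089\right) = 7720 \left(\frac{26207777}{10780895} + 1089\right) = 7720 \cdot \frac{11766602432}{10780895} = \frac{18167634155008}{2156179}$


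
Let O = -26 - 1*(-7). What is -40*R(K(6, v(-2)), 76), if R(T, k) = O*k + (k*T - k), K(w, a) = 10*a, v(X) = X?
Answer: 121600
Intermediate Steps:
O = -19 (O = -26 + 7 = -19)
R(T, k) = -20*k + T*k (R(T, k) = -19*k + (k*T - k) = -19*k + (T*k - k) = -19*k + (-k + T*k) = -20*k + T*k)
-40*R(K(6, v(-2)), 76) = -3040*(-20 + 10*(-2)) = -3040*(-20 - 20) = -3040*(-40) = -40*(-3040) = 121600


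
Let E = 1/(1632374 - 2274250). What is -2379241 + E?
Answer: -1527177696117/641876 ≈ -2.3792e+6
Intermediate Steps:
E = -1/641876 (E = 1/(-641876) = -1/641876 ≈ -1.5579e-6)
-2379241 + E = -2379241 - 1/641876 = -1527177696117/641876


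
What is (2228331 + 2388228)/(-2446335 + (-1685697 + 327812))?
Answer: -4616559/3804220 ≈ -1.2135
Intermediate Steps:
(2228331 + 2388228)/(-2446335 + (-1685697 + 327812)) = 4616559/(-2446335 - 1357885) = 4616559/(-3804220) = 4616559*(-1/3804220) = -4616559/3804220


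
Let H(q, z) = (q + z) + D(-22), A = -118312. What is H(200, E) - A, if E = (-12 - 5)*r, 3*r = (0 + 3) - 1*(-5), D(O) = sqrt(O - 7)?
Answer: 355400/3 + I*sqrt(29) ≈ 1.1847e+5 + 5.3852*I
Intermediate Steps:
D(O) = sqrt(-7 + O)
r = 8/3 (r = ((0 + 3) - 1*(-5))/3 = (3 + 5)/3 = (1/3)*8 = 8/3 ≈ 2.6667)
E = -136/3 (E = (-12 - 5)*(8/3) = -17*8/3 = -136/3 ≈ -45.333)
H(q, z) = q + z + I*sqrt(29) (H(q, z) = (q + z) + sqrt(-7 - 22) = (q + z) + sqrt(-29) = (q + z) + I*sqrt(29) = q + z + I*sqrt(29))
H(200, E) - A = (200 - 136/3 + I*sqrt(29)) - 1*(-118312) = (464/3 + I*sqrt(29)) + 118312 = 355400/3 + I*sqrt(29)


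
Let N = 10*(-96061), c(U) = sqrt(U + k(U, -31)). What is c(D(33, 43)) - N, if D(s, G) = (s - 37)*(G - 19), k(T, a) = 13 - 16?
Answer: 960610 + 3*I*sqrt(11) ≈ 9.6061e+5 + 9.9499*I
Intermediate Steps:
k(T, a) = -3
D(s, G) = (-37 + s)*(-19 + G)
c(U) = sqrt(-3 + U) (c(U) = sqrt(U - 3) = sqrt(-3 + U))
N = -960610
c(D(33, 43)) - N = sqrt(-3 + (703 - 37*43 - 19*33 + 43*33)) - 1*(-960610) = sqrt(-3 + (703 - 1591 - 627 + 1419)) + 960610 = sqrt(-3 - 96) + 960610 = sqrt(-99) + 960610 = 3*I*sqrt(11) + 960610 = 960610 + 3*I*sqrt(11)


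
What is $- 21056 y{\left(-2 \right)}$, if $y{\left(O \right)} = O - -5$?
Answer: $-63168$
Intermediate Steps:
$y{\left(O \right)} = 5 + O$ ($y{\left(O \right)} = O + 5 = 5 + O$)
$- 21056 y{\left(-2 \right)} = - 21056 \left(5 - 2\right) = \left(-21056\right) 3 = -63168$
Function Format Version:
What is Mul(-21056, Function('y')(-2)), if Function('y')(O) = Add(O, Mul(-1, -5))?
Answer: -63168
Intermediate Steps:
Function('y')(O) = Add(5, O) (Function('y')(O) = Add(O, 5) = Add(5, O))
Mul(-21056, Function('y')(-2)) = Mul(-21056, Add(5, -2)) = Mul(-21056, 3) = -63168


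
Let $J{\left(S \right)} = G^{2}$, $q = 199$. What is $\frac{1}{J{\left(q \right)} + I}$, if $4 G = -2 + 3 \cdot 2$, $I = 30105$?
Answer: $\frac{1}{30106} \approx 3.3216 \cdot 10^{-5}$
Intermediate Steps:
$G = 1$ ($G = \frac{-2 + 3 \cdot 2}{4} = \frac{-2 + 6}{4} = \frac{1}{4} \cdot 4 = 1$)
$J{\left(S \right)} = 1$ ($J{\left(S \right)} = 1^{2} = 1$)
$\frac{1}{J{\left(q \right)} + I} = \frac{1}{1 + 30105} = \frac{1}{30106}$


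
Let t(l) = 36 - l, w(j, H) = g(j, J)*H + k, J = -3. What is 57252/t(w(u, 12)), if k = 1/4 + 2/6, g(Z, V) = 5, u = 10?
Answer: -687024/295 ≈ -2328.9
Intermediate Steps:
k = 7/12 (k = 1*(¼) + 2*(⅙) = ¼ + ⅓ = 7/12 ≈ 0.58333)
w(j, H) = 7/12 + 5*H (w(j, H) = 5*H + 7/12 = 7/12 + 5*H)
57252/t(w(u, 12)) = 57252/(36 - (7/12 + 5*12)) = 57252/(36 - (7/12 + 60)) = 57252/(36 - 1*727/12) = 57252/(36 - 727/12) = 57252/(-295/12) = 57252*(-12/295) = -687024/295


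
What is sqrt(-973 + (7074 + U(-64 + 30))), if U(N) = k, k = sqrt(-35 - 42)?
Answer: sqrt(6101 + I*sqrt(77)) ≈ 78.109 + 0.0562*I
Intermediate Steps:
k = I*sqrt(77) (k = sqrt(-77) = I*sqrt(77) ≈ 8.775*I)
U(N) = I*sqrt(77)
sqrt(-973 + (7074 + U(-64 + 30))) = sqrt(-973 + (7074 + I*sqrt(77))) = sqrt(6101 + I*sqrt(77))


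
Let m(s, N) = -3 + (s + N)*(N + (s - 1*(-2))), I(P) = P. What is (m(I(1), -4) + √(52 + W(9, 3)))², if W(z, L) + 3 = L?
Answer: 52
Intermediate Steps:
W(z, L) = -3 + L
m(s, N) = -3 + (N + s)*(2 + N + s) (m(s, N) = -3 + (N + s)*(N + (s + 2)) = -3 + (N + s)*(N + (2 + s)) = -3 + (N + s)*(2 + N + s))
(m(I(1), -4) + √(52 + W(9, 3)))² = ((-3 + (-4)² + 1² + 2*(-4) + 2*1 + 2*(-4)*1) + √(52 + (-3 + 3)))² = ((-3 + 16 + 1 - 8 + 2 - 8) + √(52 + 0))² = (0 + √52)² = (0 + 2*√13)² = (2*√13)² = 52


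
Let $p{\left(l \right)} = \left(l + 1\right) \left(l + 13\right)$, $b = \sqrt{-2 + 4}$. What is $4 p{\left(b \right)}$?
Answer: $60 + 56 \sqrt{2} \approx 139.2$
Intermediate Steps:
$b = \sqrt{2} \approx 1.4142$
$p{\left(l \right)} = \left(1 + l\right) \left(13 + l\right)$
$4 p{\left(b \right)} = 4 \left(13 + \left(\sqrt{2}\right)^{2} + 14 \sqrt{2}\right) = 4 \left(13 + 2 + 14 \sqrt{2}\right) = 4 \left(15 + 14 \sqrt{2}\right) = 60 + 56 \sqrt{2}$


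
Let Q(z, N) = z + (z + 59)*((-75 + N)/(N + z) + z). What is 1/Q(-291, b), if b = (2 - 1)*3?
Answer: 1/67163 ≈ 1.4889e-5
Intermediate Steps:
b = 3 (b = 1*3 = 3)
Q(z, N) = z + (59 + z)*(z + (-75 + N)/(N + z)) (Q(z, N) = z + (59 + z)*((-75 + N)/(N + z) + z) = z + (59 + z)*(z + (-75 + N)/(N + z)))
1/Q(-291, b) = 1/((-4425 + (-291)³ - 75*(-291) + 59*3 + 60*(-291)² + 3*(-291)² + 61*3*(-291))/(3 - 291)) = 1/((-4425 - 24642171 + 21825 + 177 + 60*84681 + 3*84681 - 53253)/(-288)) = 1/(-(-4425 - 24642171 + 21825 + 177 + 5080860 + 254043 - 53253)/288) = 1/(-1/288*(-19342944)) = 1/67163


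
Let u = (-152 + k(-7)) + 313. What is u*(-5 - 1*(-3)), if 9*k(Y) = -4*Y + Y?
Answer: -980/3 ≈ -326.67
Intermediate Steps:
k(Y) = -Y/3 (k(Y) = (-4*Y + Y)/9 = (-3*Y)/9 = -Y/3)
u = 490/3 (u = (-152 - ⅓*(-7)) + 313 = (-152 + 7/3) + 313 = -449/3 + 313 = 490/3 ≈ 163.33)
u*(-5 - 1*(-3)) = 490*(-5 - 1*(-3))/3 = 490*(-5 + 3)/3 = (490/3)*(-2) = -980/3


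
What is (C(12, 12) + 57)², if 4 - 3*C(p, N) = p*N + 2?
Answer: 841/9 ≈ 93.444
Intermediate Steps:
C(p, N) = ⅔ - N*p/3 (C(p, N) = 4/3 - (p*N + 2)/3 = 4/3 - (N*p + 2)/3 = 4/3 - (2 + N*p)/3 = 4/3 + (-⅔ - N*p/3) = ⅔ - N*p/3)
(C(12, 12) + 57)² = ((⅔ - ⅓*12*12) + 57)² = ((⅔ - 48) + 57)² = (-142/3 + 57)² = (29/3)² = 841/9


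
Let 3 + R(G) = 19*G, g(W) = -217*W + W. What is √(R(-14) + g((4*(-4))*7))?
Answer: √23923 ≈ 154.67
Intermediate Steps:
g(W) = -216*W
R(G) = -3 + 19*G
√(R(-14) + g((4*(-4))*7)) = √((-3 + 19*(-14)) - 216*4*(-4)*7) = √((-3 - 266) - (-3456)*7) = √(-269 - 216*(-112)) = √(-269 + 24192) = √23923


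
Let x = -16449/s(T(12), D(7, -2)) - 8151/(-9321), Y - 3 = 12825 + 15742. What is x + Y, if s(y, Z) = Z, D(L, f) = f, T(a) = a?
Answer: 17588189/478 ≈ 36795.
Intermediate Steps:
Y = 28570 (Y = 3 + (12825 + 15742) = 3 + 28567 = 28570)
x = 3931729/478 (x = -16449/(-2) - 8151/(-9321) = -16449*(-½) - 8151*(-1/9321) = 16449/2 + 209/239 = 3931729/478 ≈ 8225.4)
x + Y = 3931729/478 + 28570 = 17588189/478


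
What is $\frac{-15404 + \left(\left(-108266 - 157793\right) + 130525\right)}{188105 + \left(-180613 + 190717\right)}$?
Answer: $- \frac{150938}{198209} \approx -0.76151$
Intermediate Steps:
$\frac{-15404 + \left(\left(-108266 - 157793\right) + 130525\right)}{188105 + \left(-180613 + 190717\right)} = \frac{-15404 + \left(-266059 + 130525\right)}{188105 + 10104} = \frac{-15404 - 135534}{198209} = \left(-150938\right) \frac{1}{198209} = - \frac{150938}{198209}$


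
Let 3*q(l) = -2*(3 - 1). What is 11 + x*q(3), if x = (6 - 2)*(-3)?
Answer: 27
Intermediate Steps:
x = -12 (x = 4*(-3) = -12)
q(l) = -4/3 (q(l) = (-2*(3 - 1))/3 = (-2*2)/3 = (⅓)*(-4) = -4/3)
11 + x*q(3) = 11 - 12*(-4/3) = 11 + 16 = 27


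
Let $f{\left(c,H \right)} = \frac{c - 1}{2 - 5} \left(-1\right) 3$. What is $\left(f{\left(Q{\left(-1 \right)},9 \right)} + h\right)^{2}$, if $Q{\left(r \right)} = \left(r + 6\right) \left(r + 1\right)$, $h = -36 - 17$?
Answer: $2916$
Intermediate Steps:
$h = -53$
$Q{\left(r \right)} = \left(1 + r\right) \left(6 + r\right)$ ($Q{\left(r \right)} = \left(6 + r\right) \left(1 + r\right) = \left(1 + r\right) \left(6 + r\right)$)
$f{\left(c,H \right)} = -1 + c$ ($f{\left(c,H \right)} = \frac{-1 + c}{-3} \left(-1\right) 3 = \left(-1 + c\right) \left(- \frac{1}{3}\right) \left(-1\right) 3 = \left(\frac{1}{3} - \frac{c}{3}\right) \left(-1\right) 3 = \left(- \frac{1}{3} + \frac{c}{3}\right) 3 = -1 + c$)
$\left(f{\left(Q{\left(-1 \right)},9 \right)} + h\right)^{2} = \left(\left(-1 + \left(6 + \left(-1\right)^{2} + 7 \left(-1\right)\right)\right) - 53\right)^{2} = \left(\left(-1 + \left(6 + 1 - 7\right)\right) - 53\right)^{2} = \left(\left(-1 + 0\right) - 53\right)^{2} = \left(-1 - 53\right)^{2} = \left(-54\right)^{2} = 2916$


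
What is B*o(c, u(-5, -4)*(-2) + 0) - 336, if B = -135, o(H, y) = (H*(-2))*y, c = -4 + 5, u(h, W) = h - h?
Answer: -336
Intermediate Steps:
u(h, W) = 0
c = 1
o(H, y) = -2*H*y (o(H, y) = (-2*H)*y = -2*H*y)
B*o(c, u(-5, -4)*(-2) + 0) - 336 = -(-270)*(0*(-2) + 0) - 336 = -(-270)*(0 + 0) - 336 = -(-270)*0 - 336 = -135*0 - 336 = 0 - 336 = -336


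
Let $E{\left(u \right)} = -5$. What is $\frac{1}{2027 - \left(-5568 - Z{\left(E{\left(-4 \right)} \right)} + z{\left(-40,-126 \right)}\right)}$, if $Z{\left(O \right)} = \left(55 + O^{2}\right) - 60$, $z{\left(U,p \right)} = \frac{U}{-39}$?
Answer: $\frac{39}{296945} \approx 0.00013134$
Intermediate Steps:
$z{\left(U,p \right)} = - \frac{U}{39}$ ($z{\left(U,p \right)} = U \left(- \frac{1}{39}\right) = - \frac{U}{39}$)
$Z{\left(O \right)} = -5 + O^{2}$
$\frac{1}{2027 - \left(-5568 - Z{\left(E{\left(-4 \right)} \right)} + z{\left(-40,-126 \right)}\right)} = \frac{1}{2027 - \left(-5563 - 25 + \frac{40}{39}\right)} = \frac{1}{2027 + \left(\left(-5 + 25\right) + \left(5568 - \frac{40}{39}\right)\right)} = \frac{1}{2027 + \left(20 + \left(5568 - \frac{40}{39}\right)\right)} = \frac{1}{2027 + \left(20 + \frac{217112}{39}\right)} = \frac{1}{2027 + \frac{217892}{39}} = \frac{1}{\frac{296945}{39}} = \frac{39}{296945}$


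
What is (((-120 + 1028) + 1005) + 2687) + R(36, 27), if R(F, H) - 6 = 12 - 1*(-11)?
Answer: 4629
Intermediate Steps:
R(F, H) = 29 (R(F, H) = 6 + (12 - 1*(-11)) = 6 + (12 + 11) = 6 + 23 = 29)
(((-120 + 1028) + 1005) + 2687) + R(36, 27) = (((-120 + 1028) + 1005) + 2687) + 29 = ((908 + 1005) + 2687) + 29 = (1913 + 2687) + 29 = 4600 + 29 = 4629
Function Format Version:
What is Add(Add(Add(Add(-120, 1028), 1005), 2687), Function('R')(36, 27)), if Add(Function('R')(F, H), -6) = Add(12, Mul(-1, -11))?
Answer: 4629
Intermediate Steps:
Function('R')(F, H) = 29 (Function('R')(F, H) = Add(6, Add(12, Mul(-1, -11))) = Add(6, Add(12, 11)) = Add(6, 23) = 29)
Add(Add(Add(Add(-120, 1028), 1005), 2687), Function('R')(36, 27)) = Add(Add(Add(Add(-120, 1028), 1005), 2687), 29) = Add(Add(Add(908, 1005), 2687), 29) = Add(Add(1913, 2687), 29) = Add(4600, 29) = 4629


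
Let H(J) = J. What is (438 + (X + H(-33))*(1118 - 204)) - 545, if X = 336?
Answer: 276835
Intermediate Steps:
(438 + (X + H(-33))*(1118 - 204)) - 545 = (438 + (336 - 33)*(1118 - 204)) - 545 = (438 + 303*914) - 545 = (438 + 276942) - 545 = 277380 - 545 = 276835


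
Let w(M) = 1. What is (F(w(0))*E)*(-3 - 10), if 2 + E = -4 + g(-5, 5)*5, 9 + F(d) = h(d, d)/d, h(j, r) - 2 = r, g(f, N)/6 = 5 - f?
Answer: 22932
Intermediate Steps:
g(f, N) = 30 - 6*f (g(f, N) = 6*(5 - f) = 30 - 6*f)
h(j, r) = 2 + r
F(d) = -9 + (2 + d)/d
E = 294 (E = -2 + (-4 + (30 - 6*(-5))*5) = -2 + (-4 + (30 + 30)*5) = -2 + (-4 + 60*5) = -2 + (-4 + 300) = -2 + 296 = 294)
(F(w(0))*E)*(-3 - 10) = ((-8 + 2/1)*294)*(-3 - 10) = ((-8 + 2*1)*294)*(-13) = ((-8 + 2)*294)*(-13) = -6*294*(-13) = -1764*(-13) = 22932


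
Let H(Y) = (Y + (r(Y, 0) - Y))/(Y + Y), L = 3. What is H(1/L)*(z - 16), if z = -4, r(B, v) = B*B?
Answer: -10/3 ≈ -3.3333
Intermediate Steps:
r(B, v) = B**2
H(Y) = Y/2 (H(Y) = (Y + (Y**2 - Y))/(Y + Y) = Y**2/((2*Y)) = Y**2*(1/(2*Y)) = Y/2)
H(1/L)*(z - 16) = ((1/2)/3)*(-4 - 16) = ((1/2)*(1/3))*(-20) = (1/6)*(-20) = -10/3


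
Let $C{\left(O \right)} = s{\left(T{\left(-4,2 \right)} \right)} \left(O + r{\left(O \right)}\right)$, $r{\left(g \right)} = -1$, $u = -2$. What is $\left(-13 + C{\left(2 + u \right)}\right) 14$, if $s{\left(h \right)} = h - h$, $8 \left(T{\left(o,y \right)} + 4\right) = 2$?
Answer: $-182$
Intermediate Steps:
$T{\left(o,y \right)} = - \frac{15}{4}$ ($T{\left(o,y \right)} = -4 + \frac{1}{8} \cdot 2 = -4 + \frac{1}{4} = - \frac{15}{4}$)
$s{\left(h \right)} = 0$
$C{\left(O \right)} = 0$ ($C{\left(O \right)} = 0 \left(O - 1\right) = 0 \left(-1 + O\right) = 0$)
$\left(-13 + C{\left(2 + u \right)}\right) 14 = \left(-13 + 0\right) 14 = \left(-13\right) 14 = -182$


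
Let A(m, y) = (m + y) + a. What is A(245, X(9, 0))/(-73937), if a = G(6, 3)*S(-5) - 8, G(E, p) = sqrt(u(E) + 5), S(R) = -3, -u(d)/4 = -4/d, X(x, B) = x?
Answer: -246/73937 + sqrt(69)/73937 ≈ -0.0032148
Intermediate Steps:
u(d) = 16/d (u(d) = -(-16)/d = 16/d)
G(E, p) = sqrt(5 + 16/E) (G(E, p) = sqrt(16/E + 5) = sqrt(5 + 16/E))
a = -8 - sqrt(69) (a = sqrt(5 + 16/6)*(-3) - 8 = sqrt(5 + 16*(1/6))*(-3) - 8 = sqrt(5 + 8/3)*(-3) - 8 = sqrt(23/3)*(-3) - 8 = (sqrt(69)/3)*(-3) - 8 = -sqrt(69) - 8 = -8 - sqrt(69) ≈ -16.307)
A(m, y) = -8 + m + y - sqrt(69) (A(m, y) = (m + y) + (-8 - sqrt(69)) = -8 + m + y - sqrt(69))
A(245, X(9, 0))/(-73937) = (-8 + 245 + 9 - sqrt(69))/(-73937) = (246 - sqrt(69))*(-1/73937) = -246/73937 + sqrt(69)/73937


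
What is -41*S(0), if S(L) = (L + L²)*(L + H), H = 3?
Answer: 0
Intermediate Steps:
S(L) = (3 + L)*(L + L²) (S(L) = (L + L²)*(L + 3) = (L + L²)*(3 + L) = (3 + L)*(L + L²))
-41*S(0) = -0*(3 + 0² + 4*0) = -0*(3 + 0 + 0) = -0*3 = -41*0 = 0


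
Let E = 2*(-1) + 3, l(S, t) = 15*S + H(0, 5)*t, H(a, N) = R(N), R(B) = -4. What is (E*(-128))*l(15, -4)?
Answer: -30848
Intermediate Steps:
H(a, N) = -4
l(S, t) = -4*t + 15*S (l(S, t) = 15*S - 4*t = -4*t + 15*S)
E = 1 (E = -2 + 3 = 1)
(E*(-128))*l(15, -4) = (1*(-128))*(-4*(-4) + 15*15) = -128*(16 + 225) = -128*241 = -30848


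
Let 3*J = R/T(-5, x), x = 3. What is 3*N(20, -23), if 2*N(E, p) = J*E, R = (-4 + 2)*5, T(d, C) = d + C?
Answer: 50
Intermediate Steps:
T(d, C) = C + d
R = -10 (R = -2*5 = -10)
J = 5/3 (J = (-10/(3 - 5))/3 = (-10/(-2))/3 = (-10*(-½))/3 = (⅓)*5 = 5/3 ≈ 1.6667)
N(E, p) = 5*E/6 (N(E, p) = (5*E/3)/2 = 5*E/6)
3*N(20, -23) = 3*((⅚)*20) = 3*(50/3) = 50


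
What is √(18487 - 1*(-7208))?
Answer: 3*√2855 ≈ 160.30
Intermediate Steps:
√(18487 - 1*(-7208)) = √(18487 + 7208) = √25695 = 3*√2855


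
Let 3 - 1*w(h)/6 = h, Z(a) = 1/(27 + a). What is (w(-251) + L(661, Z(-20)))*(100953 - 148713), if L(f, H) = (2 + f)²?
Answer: -21066601680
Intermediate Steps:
w(h) = 18 - 6*h
(w(-251) + L(661, Z(-20)))*(100953 - 148713) = ((18 - 6*(-251)) + (2 + 661)²)*(100953 - 148713) = ((18 + 1506) + 663²)*(-47760) = (1524 + 439569)*(-47760) = 441093*(-47760) = -21066601680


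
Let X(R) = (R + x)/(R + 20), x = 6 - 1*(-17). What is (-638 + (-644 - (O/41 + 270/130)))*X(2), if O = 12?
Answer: -17114225/11726 ≈ -1459.5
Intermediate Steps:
x = 23 (x = 6 + 17 = 23)
X(R) = (23 + R)/(20 + R) (X(R) = (R + 23)/(R + 20) = (23 + R)/(20 + R))
(-638 + (-644 - (O/41 + 270/130)))*X(2) = (-638 + (-644 - (12/41 + 270/130)))*((23 + 2)/(20 + 2)) = (-638 + (-644 - (12*(1/41) + 270*(1/130))))*(25/22) = (-638 + (-644 - (12/41 + 27/13)))*((1/22)*25) = (-638 + (-644 - 1*1263/533))*(25/22) = (-638 + (-644 - 1263/533))*(25/22) = (-638 - 344515/533)*(25/22) = -684569/533*25/22 = -17114225/11726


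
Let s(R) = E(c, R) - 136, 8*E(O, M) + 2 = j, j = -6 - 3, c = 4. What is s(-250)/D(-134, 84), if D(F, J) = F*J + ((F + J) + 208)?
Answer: 1099/88784 ≈ 0.012378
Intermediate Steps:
j = -9
E(O, M) = -11/8 (E(O, M) = -¼ + (⅛)*(-9) = -¼ - 9/8 = -11/8)
s(R) = -1099/8 (s(R) = -11/8 - 136 = -1099/8)
D(F, J) = 208 + F + J + F*J (D(F, J) = F*J + (208 + F + J) = 208 + F + J + F*J)
s(-250)/D(-134, 84) = -1099/(8*(208 - 134 + 84 - 134*84)) = -1099/(8*(208 - 134 + 84 - 11256)) = -1099/8/(-11098) = -1099/8*(-1/11098) = 1099/88784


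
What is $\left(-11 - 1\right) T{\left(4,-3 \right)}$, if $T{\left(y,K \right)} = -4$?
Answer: $48$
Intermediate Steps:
$\left(-11 - 1\right) T{\left(4,-3 \right)} = \left(-11 - 1\right) \left(-4\right) = \left(-12\right) \left(-4\right) = 48$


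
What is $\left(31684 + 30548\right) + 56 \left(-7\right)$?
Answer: $61840$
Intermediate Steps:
$\left(31684 + 30548\right) + 56 \left(-7\right) = 62232 - 392 = 61840$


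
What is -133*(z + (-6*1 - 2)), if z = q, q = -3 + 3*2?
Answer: 665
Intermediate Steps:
q = 3 (q = -3 + 6 = 3)
z = 3
-133*(z + (-6*1 - 2)) = -133*(3 + (-6*1 - 2)) = -133*(3 + (-6 - 2)) = -133*(3 - 8) = -133*(-5) = 665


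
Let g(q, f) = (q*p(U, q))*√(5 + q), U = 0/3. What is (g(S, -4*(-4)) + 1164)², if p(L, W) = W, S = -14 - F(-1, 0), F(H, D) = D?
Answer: 1009152 + 1368864*I ≈ 1.0092e+6 + 1.3689e+6*I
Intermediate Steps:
U = 0 (U = 0*(⅓) = 0)
S = -14 (S = -14 - 1*0 = -14 + 0 = -14)
g(q, f) = q²*√(5 + q) (g(q, f) = (q*q)*√(5 + q) = q²*√(5 + q))
(g(S, -4*(-4)) + 1164)² = ((-14)²*√(5 - 14) + 1164)² = (196*√(-9) + 1164)² = (196*(3*I) + 1164)² = (588*I + 1164)² = (1164 + 588*I)²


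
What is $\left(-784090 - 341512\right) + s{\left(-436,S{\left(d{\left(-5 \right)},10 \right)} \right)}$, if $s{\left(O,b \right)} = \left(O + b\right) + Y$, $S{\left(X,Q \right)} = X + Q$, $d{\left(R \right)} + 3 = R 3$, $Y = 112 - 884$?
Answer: $-1126818$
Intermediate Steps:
$Y = -772$
$d{\left(R \right)} = -3 + 3 R$ ($d{\left(R \right)} = -3 + R 3 = -3 + 3 R$)
$S{\left(X,Q \right)} = Q + X$
$s{\left(O,b \right)} = -772 + O + b$ ($s{\left(O,b \right)} = \left(O + b\right) - 772 = -772 + O + b$)
$\left(-784090 - 341512\right) + s{\left(-436,S{\left(d{\left(-5 \right)},10 \right)} \right)} = \left(-784090 - 341512\right) - 1216 = -1125602 - 1216 = -1126818$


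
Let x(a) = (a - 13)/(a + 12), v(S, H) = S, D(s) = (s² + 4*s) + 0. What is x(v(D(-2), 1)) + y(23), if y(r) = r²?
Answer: 4215/8 ≈ 526.88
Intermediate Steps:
D(s) = s² + 4*s
x(a) = (-13 + a)/(12 + a)
x(v(D(-2), 1)) + y(23) = (-13 - 2*(4 - 2))/(12 - 2*(4 - 2)) + 23² = (-13 - 2*2)/(12 - 2*2) + 529 = (-13 - 4)/(12 - 4) + 529 = -17/8 + 529 = 4215/8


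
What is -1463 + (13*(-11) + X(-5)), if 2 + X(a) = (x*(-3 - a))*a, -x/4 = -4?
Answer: -1768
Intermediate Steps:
x = 16 (x = -4*(-4) = 16)
X(a) = -2 + a*(-48 - 16*a) (X(a) = -2 + (16*(-3 - a))*a = -2 + (-48 - 16*a)*a = -2 + a*(-48 - 16*a))
-1463 + (13*(-11) + X(-5)) = -1463 + (13*(-11) + (-2 - 48*(-5) - 16*(-5)²)) = -1463 + (-143 + (-2 + 240 - 16*25)) = -1463 + (-143 + (-2 + 240 - 400)) = -1463 + (-143 - 162) = -1463 - 305 = -1768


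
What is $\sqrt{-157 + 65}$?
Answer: $2 i \sqrt{23} \approx 9.5917 i$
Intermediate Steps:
$\sqrt{-157 + 65} = \sqrt{-92} = 2 i \sqrt{23}$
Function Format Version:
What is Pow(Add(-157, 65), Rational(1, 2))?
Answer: Mul(2, I, Pow(23, Rational(1, 2))) ≈ Mul(9.5917, I)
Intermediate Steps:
Pow(Add(-157, 65), Rational(1, 2)) = Pow(-92, Rational(1, 2)) = Mul(2, I, Pow(23, Rational(1, 2)))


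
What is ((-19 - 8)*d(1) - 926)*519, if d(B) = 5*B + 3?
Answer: -592698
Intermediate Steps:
d(B) = 3 + 5*B
((-19 - 8)*d(1) - 926)*519 = ((-19 - 8)*(3 + 5*1) - 926)*519 = (-27*(3 + 5) - 926)*519 = (-27*8 - 926)*519 = (-216 - 926)*519 = -1142*519 = -592698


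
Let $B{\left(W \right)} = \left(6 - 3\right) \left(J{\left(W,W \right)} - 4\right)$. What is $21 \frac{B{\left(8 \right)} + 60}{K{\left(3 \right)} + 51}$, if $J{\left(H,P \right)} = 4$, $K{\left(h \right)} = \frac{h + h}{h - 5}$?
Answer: $\frac{105}{4} \approx 26.25$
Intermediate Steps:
$K{\left(h \right)} = \frac{2 h}{-5 + h}$
$B{\left(W \right)} = 0$ ($B{\left(W \right)} = \left(6 - 3\right) \left(4 - 4\right) = 3 \cdot 0 = 0$)
$21 \frac{B{\left(8 \right)} + 60}{K{\left(3 \right)} + 51} = 21 \frac{0 + 60}{2 \cdot 3 \frac{1}{-5 + 3} + 51} = 21 \frac{60}{2 \cdot 3 \frac{1}{-2} + 51} = 21 \frac{60}{2 \cdot 3 \left(- \frac{1}{2}\right) + 51} = 21 \frac{60}{-3 + 51} = 21 \cdot \frac{60}{48} = 21 \cdot 60 \cdot \frac{1}{48} = 21 \cdot \frac{5}{4} = \frac{105}{4}$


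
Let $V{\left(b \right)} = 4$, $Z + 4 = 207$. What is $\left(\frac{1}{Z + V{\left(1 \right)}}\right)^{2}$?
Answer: $\frac{1}{42849} \approx 2.3338 \cdot 10^{-5}$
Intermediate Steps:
$Z = 203$ ($Z = -4 + 207 = 203$)
$\left(\frac{1}{Z + V{\left(1 \right)}}\right)^{2} = \left(\frac{1}{203 + 4}\right)^{2} = \left(\frac{1}{207}\right)^{2} = \frac{1}{42849}$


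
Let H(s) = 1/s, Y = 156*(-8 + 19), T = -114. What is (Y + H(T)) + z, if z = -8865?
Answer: -814987/114 ≈ -7149.0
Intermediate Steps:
Y = 1716 (Y = 156*11 = 1716)
(Y + H(T)) + z = (1716 + 1/(-114)) - 8865 = (1716 - 1/114) - 8865 = 195623/114 - 8865 = -814987/114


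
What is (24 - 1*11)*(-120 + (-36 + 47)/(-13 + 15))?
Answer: -2977/2 ≈ -1488.5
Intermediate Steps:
(24 - 1*11)*(-120 + (-36 + 47)/(-13 + 15)) = (24 - 11)*(-120 + 11/2) = 13*(-120 + 11*(½)) = 13*(-120 + 11/2) = 13*(-229/2) = -2977/2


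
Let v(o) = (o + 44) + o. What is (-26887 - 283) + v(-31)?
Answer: -27188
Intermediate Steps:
v(o) = 44 + 2*o (v(o) = (44 + o) + o = 44 + 2*o)
(-26887 - 283) + v(-31) = (-26887 - 283) + (44 + 2*(-31)) = -27170 + (44 - 62) = -27170 - 18 = -27188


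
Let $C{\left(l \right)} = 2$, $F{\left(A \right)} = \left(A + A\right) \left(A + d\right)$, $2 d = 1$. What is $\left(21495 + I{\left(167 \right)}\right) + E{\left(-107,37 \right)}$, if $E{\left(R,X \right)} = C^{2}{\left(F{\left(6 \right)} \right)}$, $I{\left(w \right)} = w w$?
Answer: $49388$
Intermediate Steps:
$d = \frac{1}{2}$ ($d = \frac{1}{2} \cdot 1 = \frac{1}{2} \approx 0.5$)
$I{\left(w \right)} = w^{2}$
$F{\left(A \right)} = 2 A \left(\frac{1}{2} + A\right)$ ($F{\left(A \right)} = \left(A + A\right) \left(A + \frac{1}{2}\right) = 2 A \left(\frac{1}{2} + A\right)$)
$E{\left(R,X \right)} = 4$ ($E{\left(R,X \right)} = 2^{2} = 4$)
$\left(21495 + I{\left(167 \right)}\right) + E{\left(-107,37 \right)} = \left(21495 + 167^{2}\right) + 4 = \left(21495 + 27889\right) + 4 = 49384 + 4 = 49388$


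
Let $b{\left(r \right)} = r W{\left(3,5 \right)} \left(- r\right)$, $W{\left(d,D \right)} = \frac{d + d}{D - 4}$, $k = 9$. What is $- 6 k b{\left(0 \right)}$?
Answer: $0$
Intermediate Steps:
$W{\left(d,D \right)} = \frac{2 d}{-4 + D}$
$b{\left(r \right)} = - 6 r^{2}$ ($b{\left(r \right)} = r 2 \cdot 3 \frac{1}{-4 + 5} \left(- r\right) = r 2 \cdot 3 \cdot 1^{-1} \left(- r\right) = r 2 \cdot 3 \cdot 1 \left(- r\right) = r 6 \left(- r\right) = 6 r \left(- r\right) = - 6 r^{2}$)
$- 6 k b{\left(0 \right)} = \left(-6\right) 9 \left(- 6 \cdot 0^{2}\right) = - 54 \left(\left(-6\right) 0\right) = \left(-54\right) 0 = 0$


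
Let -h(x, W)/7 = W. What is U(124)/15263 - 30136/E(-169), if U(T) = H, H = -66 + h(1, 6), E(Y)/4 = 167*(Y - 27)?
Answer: 55728193/249794258 ≈ 0.22310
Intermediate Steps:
h(x, W) = -7*W
E(Y) = -18036 + 668*Y (E(Y) = 4*(167*(Y - 27)) = 4*(167*(-27 + Y)) = 4*(-4509 + 167*Y) = -18036 + 668*Y)
H = -108 (H = -66 - 7*6 = -66 - 42 = -108)
U(T) = -108
U(124)/15263 - 30136/E(-169) = -108/15263 - 30136/(-18036 + 668*(-169)) = -108*1/15263 - 30136/(-18036 - 112892) = -108/15263 - 30136/(-130928) = -108/15263 - 30136*(-1/130928) = -108/15263 + 3767/16366 = 55728193/249794258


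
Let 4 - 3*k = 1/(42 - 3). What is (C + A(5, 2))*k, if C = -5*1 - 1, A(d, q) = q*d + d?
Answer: 155/13 ≈ 11.923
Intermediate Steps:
k = 155/117 (k = 4/3 - 1/(3*(42 - 3)) = 4/3 - 1/3/39 = 4/3 - 1/3*1/39 = 4/3 - 1/117 = 155/117 ≈ 1.3248)
A(d, q) = d + d*q (A(d, q) = d*q + d = d + d*q)
C = -6 (C = -5 - 1 = -6)
(C + A(5, 2))*k = (-6 + 5*(1 + 2))*(155/117) = (-6 + 5*3)*(155/117) = (-6 + 15)*(155/117) = 9*(155/117) = 155/13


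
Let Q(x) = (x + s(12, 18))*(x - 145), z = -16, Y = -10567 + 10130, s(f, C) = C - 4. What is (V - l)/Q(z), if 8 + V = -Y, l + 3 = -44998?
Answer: 3245/23 ≈ 141.09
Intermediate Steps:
s(f, C) = -4 + C
l = -45001 (l = -3 - 44998 = -45001)
Y = -437
V = 429 (V = -8 - 1*(-437) = -8 + 437 = 429)
Q(x) = (-145 + x)*(14 + x) (Q(x) = (x + (-4 + 18))*(x - 145) = (x + 14)*(-145 + x) = (14 + x)*(-145 + x) = (-145 + x)*(14 + x))
(V - l)/Q(z) = (429 - 1*(-45001))/(-2030 + (-16)**2 - 131*(-16)) = (429 + 45001)/(-2030 + 256 + 2096) = 45430/322 = 45430*(1/322) = 3245/23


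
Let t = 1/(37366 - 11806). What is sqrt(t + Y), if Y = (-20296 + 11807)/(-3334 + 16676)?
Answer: I*sqrt(513818777191090)/28418460 ≈ 0.79764*I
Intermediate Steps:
t = 1/25560 ≈ 3.9124e-5
Y = -8489/13342 ≈ -0.63626
sqrt(t + Y) = sqrt(1/25560 - 8489/13342) = sqrt(-108482749/170510760) = I*sqrt(513818777191090)/28418460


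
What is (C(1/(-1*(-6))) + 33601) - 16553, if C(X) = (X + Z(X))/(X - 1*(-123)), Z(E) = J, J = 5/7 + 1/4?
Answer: 176378703/10346 ≈ 17048.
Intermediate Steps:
J = 27/28 (J = 5*(⅐) + 1*(¼) = 5/7 + ¼ = 27/28 ≈ 0.96429)
Z(E) = 27/28
C(X) = (27/28 + X)/(123 + X) (C(X) = (X + 27/28)/(X - 1*(-123)) = (27/28 + X)/(X + 123) = (27/28 + X)/(123 + X))
(C(1/(-1*(-6))) + 33601) - 16553 = ((27/28 + 1/(-1*(-6)))/(123 + 1/(-1*(-6))) + 33601) - 16553 = ((27/28 + 1/6)/(123 + 1/6) + 33601) - 16553 = ((27/28 + ⅙)/(123 + ⅙) + 33601) - 16553 = ((95/84)/(739/6) + 33601) - 16553 = ((6/739)*(95/84) + 33601) - 16553 = (95/10346 + 33601) - 16553 = 347636041/10346 - 16553 = 176378703/10346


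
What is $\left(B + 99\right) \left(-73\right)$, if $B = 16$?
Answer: $-8395$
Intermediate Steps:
$\left(B + 99\right) \left(-73\right) = \left(16 + 99\right) \left(-73\right) = 115 \left(-73\right) = -8395$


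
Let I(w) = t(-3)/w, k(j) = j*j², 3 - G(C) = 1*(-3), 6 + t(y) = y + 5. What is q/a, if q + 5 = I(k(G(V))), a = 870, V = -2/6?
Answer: -271/46980 ≈ -0.0057684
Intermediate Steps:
V = -⅓ (V = -2*⅙ = -⅓ ≈ -0.33333)
t(y) = -1 + y (t(y) = -6 + (y + 5) = -6 + (5 + y) = -1 + y)
G(C) = 6 (G(C) = 3 - (-3) = 3 - 1*(-3) = 3 + 3 = 6)
k(j) = j³
I(w) = -4/w (I(w) = (-1 - 3)/w = -4/w)
q = -271/54 (q = -5 - 4/(6³) = -5 - 4/216 = -5 - 4*1/216 = -5 - 1/54 = -271/54 ≈ -5.0185)
q/a = -271/54/870 = -271/54*1/870 = -271/46980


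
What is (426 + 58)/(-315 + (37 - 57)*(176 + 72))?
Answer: -484/5275 ≈ -0.091754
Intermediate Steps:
(426 + 58)/(-315 + (37 - 57)*(176 + 72)) = 484/(-315 - 20*248) = 484/(-315 - 4960) = 484/(-5275) = 484*(-1/5275) = -484/5275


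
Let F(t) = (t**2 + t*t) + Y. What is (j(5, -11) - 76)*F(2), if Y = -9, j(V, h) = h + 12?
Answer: 75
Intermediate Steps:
j(V, h) = 12 + h
F(t) = -9 + 2*t**2 (F(t) = (t**2 + t*t) - 9 = (t**2 + t**2) - 9 = 2*t**2 - 9 = -9 + 2*t**2)
(j(5, -11) - 76)*F(2) = ((12 - 11) - 76)*(-9 + 2*2**2) = (1 - 76)*(-9 + 2*4) = -75*(-9 + 8) = -75*(-1) = 75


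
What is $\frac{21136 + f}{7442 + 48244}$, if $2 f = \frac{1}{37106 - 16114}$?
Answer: $\frac{295791275}{779307008} \approx 0.37956$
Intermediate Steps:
$f = \frac{1}{41984}$ ($f = \frac{1}{2 \left(37106 - 16114\right)} = \frac{1}{2 \cdot 20992} = \frac{1}{2} \cdot \frac{1}{20992} = \frac{1}{41984} \approx 2.3819 \cdot 10^{-5}$)
$\frac{21136 + f}{7442 + 48244} = \frac{21136 + \frac{1}{41984}}{7442 + 48244} = \frac{887373825}{41984 \cdot 55686} = \frac{887373825}{41984} \cdot \frac{1}{55686} = \frac{295791275}{779307008}$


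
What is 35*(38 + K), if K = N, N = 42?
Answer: 2800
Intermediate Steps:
K = 42
35*(38 + K) = 35*(38 + 42) = 35*80 = 2800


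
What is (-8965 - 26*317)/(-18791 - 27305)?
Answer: 17207/46096 ≈ 0.37329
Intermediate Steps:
(-8965 - 26*317)/(-18791 - 27305) = (-8965 - 8242)/(-46096) = -17207*(-1/46096) = 17207/46096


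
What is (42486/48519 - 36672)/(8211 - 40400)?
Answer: 593082094/520592697 ≈ 1.1392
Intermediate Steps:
(42486/48519 - 36672)/(8211 - 40400) = (42486*(1/48519) - 36672)/(-32189) = (14162/16173 - 36672)*(-1/32189) = -593082094/16173*(-1/32189) = 593082094/520592697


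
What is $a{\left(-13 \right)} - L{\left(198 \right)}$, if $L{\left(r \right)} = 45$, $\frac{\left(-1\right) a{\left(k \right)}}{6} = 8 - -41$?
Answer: $-339$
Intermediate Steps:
$a{\left(k \right)} = -294$ ($a{\left(k \right)} = - 6 \left(8 - -41\right) = - 6 \left(8 + 41\right) = \left(-6\right) 49 = -294$)
$a{\left(-13 \right)} - L{\left(198 \right)} = -294 - 45 = -339$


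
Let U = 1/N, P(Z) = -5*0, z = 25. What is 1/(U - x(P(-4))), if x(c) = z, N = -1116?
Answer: -1116/27901 ≈ -0.039999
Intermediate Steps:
P(Z) = 0
x(c) = 25
U = -1/1116 (U = 1/(-1116) = -1/1116 ≈ -0.00089606)
1/(U - x(P(-4))) = 1/(-1/1116 - 1*25) = 1/(-1/1116 - 25) = 1/(-27901/1116) = -1116/27901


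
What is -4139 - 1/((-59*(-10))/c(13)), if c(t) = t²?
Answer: -2442179/590 ≈ -4139.3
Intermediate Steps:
-4139 - 1/((-59*(-10))/c(13)) = -4139 - 1/((-59*(-10))/(13²)) = -4139 - 1/(590/169) = -4139 - 1/(590*(1/169)) = -4139 - 1/590/169 = -4139 - 1*169/590 = -4139 - 169/590 = -2442179/590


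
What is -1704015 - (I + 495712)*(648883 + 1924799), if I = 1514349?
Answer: -5173259518617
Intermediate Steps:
-1704015 - (I + 495712)*(648883 + 1924799) = -1704015 - (1514349 + 495712)*(648883 + 1924799) = -1704015 - 2010061*2573682 = -1704015 - 1*5173257814602 = -1704015 - 5173257814602 = -5173259518617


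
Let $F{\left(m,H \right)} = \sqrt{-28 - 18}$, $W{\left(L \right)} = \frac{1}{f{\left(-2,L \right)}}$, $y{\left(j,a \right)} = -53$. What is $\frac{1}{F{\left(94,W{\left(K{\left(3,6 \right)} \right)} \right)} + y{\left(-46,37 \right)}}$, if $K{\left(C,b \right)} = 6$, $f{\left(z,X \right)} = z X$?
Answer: $- \frac{53}{2855} - \frac{i \sqrt{46}}{2855} \approx -0.018564 - 0.0023756 i$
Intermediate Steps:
$f{\left(z,X \right)} = X z$
$W{\left(L \right)} = - \frac{1}{2 L}$ ($W{\left(L \right)} = \frac{1}{L \left(-2\right)} = \frac{1}{\left(-2\right) L} = - \frac{1}{2 L}$)
$F{\left(m,H \right)} = i \sqrt{46}$ ($F{\left(m,H \right)} = \sqrt{-46} = i \sqrt{46}$)
$\frac{1}{F{\left(94,W{\left(K{\left(3,6 \right)} \right)} \right)} + y{\left(-46,37 \right)}} = \frac{1}{i \sqrt{46} - 53} = \frac{1}{-53 + i \sqrt{46}}$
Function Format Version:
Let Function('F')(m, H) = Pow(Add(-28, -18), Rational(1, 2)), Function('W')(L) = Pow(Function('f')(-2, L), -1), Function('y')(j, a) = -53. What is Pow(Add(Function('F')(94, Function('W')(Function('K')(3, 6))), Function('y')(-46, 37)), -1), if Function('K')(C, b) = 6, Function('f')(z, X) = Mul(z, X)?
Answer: Add(Rational(-53, 2855), Mul(Rational(-1, 2855), I, Pow(46, Rational(1, 2)))) ≈ Add(-0.018564, Mul(-0.0023756, I))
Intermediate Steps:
Function('f')(z, X) = Mul(X, z)
Function('W')(L) = Mul(Rational(-1, 2), Pow(L, -1)) (Function('W')(L) = Pow(Mul(L, -2), -1) = Pow(Mul(-2, L), -1) = Mul(Rational(-1, 2), Pow(L, -1)))
Function('F')(m, H) = Mul(I, Pow(46, Rational(1, 2))) (Function('F')(m, H) = Pow(-46, Rational(1, 2)) = Mul(I, Pow(46, Rational(1, 2))))
Pow(Add(Function('F')(94, Function('W')(Function('K')(3, 6))), Function('y')(-46, 37)), -1) = Pow(Add(Mul(I, Pow(46, Rational(1, 2))), -53), -1) = Pow(Add(-53, Mul(I, Pow(46, Rational(1, 2)))), -1)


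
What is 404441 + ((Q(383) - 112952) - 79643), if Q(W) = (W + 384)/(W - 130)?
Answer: 53597805/253 ≈ 2.1185e+5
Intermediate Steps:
Q(W) = (384 + W)/(-130 + W)
404441 + ((Q(383) - 112952) - 79643) = 404441 + (((384 + 383)/(-130 + 383) - 112952) - 79643) = 404441 + ((767/253 - 112952) - 79643) = 404441 + (-28576089/253 - 79643) = 404441 - 48725768/253 = 53597805/253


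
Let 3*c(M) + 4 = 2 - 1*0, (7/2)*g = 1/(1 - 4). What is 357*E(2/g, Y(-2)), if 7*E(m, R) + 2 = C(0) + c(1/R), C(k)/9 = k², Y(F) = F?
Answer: -136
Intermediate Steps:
g = -2/21 (g = 2/(7*(1 - 4)) = (2/7)/(-3) = (2/7)*(-⅓) = -2/21 ≈ -0.095238)
c(M) = -⅔ (c(M) = -4/3 + (2 - 1*0)/3 = -4/3 + (2 + 0)/3 = -4/3 + (⅓)*2 = -4/3 + ⅔ = -⅔)
C(k) = 9*k²
E(m, R) = -8/21 (E(m, R) = -2/7 + (9*0² - ⅔)/7 = -2/7 + (9*0 - ⅔)/7 = -2/7 + (0 - ⅔)/7 = -2/7 + (⅐)*(-⅔) = -2/7 - 2/21 = -8/21)
357*E(2/g, Y(-2)) = 357*(-8/21) = -136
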